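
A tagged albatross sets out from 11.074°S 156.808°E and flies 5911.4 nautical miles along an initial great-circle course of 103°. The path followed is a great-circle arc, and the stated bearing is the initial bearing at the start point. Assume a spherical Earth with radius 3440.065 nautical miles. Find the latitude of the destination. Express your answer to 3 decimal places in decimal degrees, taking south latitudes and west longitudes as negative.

δ = 5911.4/3440.065 = 1.718398 rad (98.4569°).
With φ₁ = -11.074° = -0.193278 rad and θ = 103° = 1.797689 rad:
sin φ₂ = sin φ₁ cos δ + cos φ₁ sin δ cos θ = (-0.192077)(-0.147066) + (0.981380)(0.989127)(-0.224951) = -0.190114
φ₂ = asin(-0.190114) = -0.191278 rad = -10.959°.
Δλ = atan2( sin θ sin δ cos φ₁ , cos δ − sin φ₁ sin φ₂ ) = atan2(0.945830, -0.183583) = 1.762509 rad = 100.984°.
λ₂ = 156.808° + 100.984° = 257.792°, normalized to (−180°, 180°] → -102.208°.

latitude -10.959°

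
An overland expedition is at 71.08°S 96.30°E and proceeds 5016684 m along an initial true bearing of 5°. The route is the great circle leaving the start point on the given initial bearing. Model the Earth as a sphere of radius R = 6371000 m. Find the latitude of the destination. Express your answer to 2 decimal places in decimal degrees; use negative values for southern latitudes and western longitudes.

The arc subtends δ = 5016684/6371000 = 0.787425 rad at the centre.
With φ₁ = -71.08° = -1.240580 rad and θ = 5° = 0.087266 rad:
Destination latitude: φ₂ = arcsin( sin φ₁ cos δ + cos φ₁ sin δ cos θ ) = arcsin(-0.438679) = -26.02°.
Then Δλ = atan2(0.020023, 0.290694) = 0.068772 rad, from sin θ sin δ cos φ₁ over cos δ − sin φ₁ sin φ₂.
λ₂ = λ₁ + Δλ = 100.24°.

latitude -26.02°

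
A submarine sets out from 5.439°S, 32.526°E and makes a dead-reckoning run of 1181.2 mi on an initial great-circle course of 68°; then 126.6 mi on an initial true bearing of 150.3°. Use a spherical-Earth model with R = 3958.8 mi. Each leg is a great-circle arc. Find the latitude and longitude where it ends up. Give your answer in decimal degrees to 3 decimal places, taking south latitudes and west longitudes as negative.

latitude -0.501°, longitude 49.253°

Apply the spherical direct solution leg by leg, carrying full precision between legs.
Leg 1: from (-5.439°, 32.526°), δ = 1181.2/3958.8 = 0.298373 rad, θ = 68° → φ = 1.090°, λ = 48.346°.
Leg 2: from (1.090°, 48.346°), δ = 126.6/3958.8 = 0.031979 rad, θ = 150.3° → φ = -0.501°, λ = 49.253°.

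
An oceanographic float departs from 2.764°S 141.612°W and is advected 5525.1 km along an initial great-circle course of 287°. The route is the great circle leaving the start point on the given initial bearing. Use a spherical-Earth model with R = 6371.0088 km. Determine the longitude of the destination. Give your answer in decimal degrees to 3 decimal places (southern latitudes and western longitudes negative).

longitude 170.403°

δ = 5525.1/6371.0088 = 0.867225 rad (49.6883°).
Converting: φ₁ = -0.048241 rad, θ = 5.009095 rad.
sin φ₂ = sin φ₁ cos δ + cos φ₁ sin δ cos θ = (-0.048222)(0.646945) + (0.998837)(0.762537)(0.292372) = 0.191488
φ₂ = asin(0.191488) = 0.192678 rad = 11.040°.
For the longitude increment, Δλ = atan2( sin θ sin δ cos φ₁, cos δ − sin φ₁ sin φ₂ ) = atan2(-0.728369, 0.656179) = -47.985°.
λ₂ = -141.612° + -47.985° = -189.597°, normalized to (−180°, 180°] → 170.403°.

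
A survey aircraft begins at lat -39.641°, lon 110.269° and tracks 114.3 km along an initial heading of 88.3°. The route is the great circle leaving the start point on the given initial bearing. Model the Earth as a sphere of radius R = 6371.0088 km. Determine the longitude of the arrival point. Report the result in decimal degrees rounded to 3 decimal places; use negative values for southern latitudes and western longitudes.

longitude 111.603°

The arc subtends δ = 114.3/6371.0088 = 0.017941 rad at the centre.
With φ₁ = -39.641° = -0.691866 rad and θ = 88.3° = 1.541126 rad:
sin φ₂ = sin φ₁ cos δ + cos φ₁ sin δ cos θ = (-0.637975)(0.999839) + (0.770057)(0.017940)(0.029666) = -0.637463
φ₂ = asin(-0.637463) = -0.691201 rad = -39.603°.
Δλ = atan2( sin θ sin δ cos φ₁ , cos δ − sin φ₁ sin φ₂ ) = atan2(0.013808, 0.593154) = 0.023276 rad = 1.334°.
λ₂ = 110.269° + 1.334° = 111.603°.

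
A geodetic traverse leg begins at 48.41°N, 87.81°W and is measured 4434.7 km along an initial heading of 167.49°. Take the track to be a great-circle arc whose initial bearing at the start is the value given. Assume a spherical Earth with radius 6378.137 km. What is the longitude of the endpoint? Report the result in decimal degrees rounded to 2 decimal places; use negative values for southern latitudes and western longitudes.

longitude -79.73°

Central angle δ = d/R = 0.695297 rad.
Start latitude φ₁ = 0.844914 rad; initial bearing θ = 2.923252 rad.
sin φ₂ = sin φ₁ cos δ + cos φ₁ sin δ cos θ = (0.747914)(0.767863) + (0.663796)(0.640614)(-0.976258) = 0.159155
φ₂ = asin(0.159155) = 0.159835 rad = 9.16°.
Then Δλ = atan2(0.092110, 0.648829) = 0.141022 rad, from sin θ sin δ cos φ₁ over cos δ − sin φ₁ sin φ₂.
Hence λ₂ = -87.81° + 8.08° = -79.73°.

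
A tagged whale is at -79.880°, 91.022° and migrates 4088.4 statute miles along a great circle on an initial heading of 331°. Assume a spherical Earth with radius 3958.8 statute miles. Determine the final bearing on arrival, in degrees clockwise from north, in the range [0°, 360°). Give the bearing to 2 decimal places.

final bearing 354.73°

δ = 4088.4/3958.8 = 1.032737 rad (59.1715°).
Start latitude φ₁ = -1.394169 rad; initial bearing θ = 5.777040 rad.
Destination latitude: φ₂ = arcsin( sin φ₁ cos δ + cos φ₁ sin δ cos θ ) = arcsin(-0.372532) = -21.872°.
Then Δλ = atan2(-0.073150, 0.145735) = -0.465197 rad, from sin θ sin δ cos φ₁ over cos δ − sin φ₁ sin φ₂.
Hence λ₂ = 91.022° + -26.654° = 64.368°.
The forward bearing on arrival equals the back-azimuth from the destination plus 180°.
Back-azimuth from P₂ (-21.87°, 64.37°) to P₁ (-79.88°, 91.02°), with Δλ' = λ₁ − λ₂ = 26.65°: atan2( sin Δλ' cos φ₁ , cos φ₂ sin φ₁ − sin φ₂ cos φ₁ cos Δλ' ) = 174.73°.
Final bearing = (174.73° + 180°) mod 360° = 354.73°.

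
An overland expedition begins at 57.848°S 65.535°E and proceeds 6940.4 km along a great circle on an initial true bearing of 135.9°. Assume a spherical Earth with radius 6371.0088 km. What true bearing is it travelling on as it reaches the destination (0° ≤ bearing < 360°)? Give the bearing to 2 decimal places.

The arc subtends δ = 6940.4/6371.0088 = 1.089372 rad at the centre.
With φ₁ = -57.848° = -1.009638 rad and θ = 135.9° = 2.371902 rad:
Destination latitude: φ₂ = arcsin( sin φ₁ cos δ + cos φ₁ sin δ cos θ ) = arcsin(-0.730755) = -46.950°.
Then Δλ = atan2(0.328248, -0.155644) = 2.013564 rad, from sin θ sin δ cos φ₁ over cos δ − sin φ₁ sin φ₂.
λ₂ = 65.535° + 115.369° = 180.904°, normalized to (−180°, 180°] → -179.096°.
The forward bearing on arrival equals the back-azimuth from the destination plus 180°.
Back-azimuth from P₂ (-46.95°, -179.10°) to P₁ (-57.85°, 65.53°), with Δλ' = λ₁ − λ₂ = 244.63°: atan2( sin Δλ' cos φ₁ , cos φ₂ sin φ₁ − sin φ₂ cos φ₁ cos Δλ' ) = 212.85°.
Final bearing = (212.85° + 180°) mod 360° = 32.85°.

final bearing 32.85°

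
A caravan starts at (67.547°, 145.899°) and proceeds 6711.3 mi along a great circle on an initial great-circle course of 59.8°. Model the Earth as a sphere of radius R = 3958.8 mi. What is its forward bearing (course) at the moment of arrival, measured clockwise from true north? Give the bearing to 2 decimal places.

Angular distance δ = d/R = 6711.3 / 3958.8 = 1.695286 rad.
Converting: φ₁ = 1.178918 rad, θ = 1.043707 rad.
Destination latitude: φ₂ = arcsin( sin φ₁ cos δ + cos φ₁ sin δ cos θ ) = arcsin(0.075873) = 4.351°.
Δλ = atan2( sin θ sin δ cos φ₁ , cos δ − sin φ₁ sin φ₂ ) = atan2(0.327534, -0.194290) = 2.106195 rad = 120.676°.
λ₂ = 145.899° + 120.676° = 266.575°, normalized to (−180°, 180°] → -93.425°.
The forward bearing on arrival equals the back-azimuth from the destination plus 180°.
Back-azimuth from P₂ (4.35°, -93.42°) to P₁ (67.55°, 145.90°), with Δλ' = λ₁ − λ₂ = 239.32°: atan2( sin Δλ' cos φ₁ , cos φ₂ sin φ₁ − sin φ₂ cos φ₁ cos Δλ' ) = 340.67°.
Final bearing = (340.67° + 180°) mod 360° = 160.67°.

final bearing 160.67°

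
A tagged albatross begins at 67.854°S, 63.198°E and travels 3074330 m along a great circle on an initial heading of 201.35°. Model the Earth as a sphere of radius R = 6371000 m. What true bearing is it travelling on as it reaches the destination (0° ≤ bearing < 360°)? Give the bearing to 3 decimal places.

The arc subtends δ = 3074330/6371000 = 0.482551 rad at the centre.
With φ₁ = -67.854° = -1.184276 rad and θ = 201.35° = 3.514220 rad:
Applying the spherical law of cosines for sides, sin φ₂ = sin φ₁ cos δ + cos φ₁ sin δ cos θ = -0.983388, so φ₂ = -79.542°.
Then Δλ = atan2(-0.063685, -0.025026) = -1.945218 rad, from sin θ sin δ cos φ₁ over cos δ − sin φ₁ sin φ₂.
Hence λ₂ = 63.198° + -111.453° = -48.255°.
The forward bearing on arrival equals the back-azimuth from the destination plus 180°.
Back-azimuth from P₂ (-79.542°, -48.255°) to P₁ (-67.854°, 63.198°), with Δλ' = λ₁ − λ₂ = 111.453°: atan2( sin Δλ' cos φ₁ , cos φ₂ sin φ₁ − sin φ₂ cos φ₁ cos Δλ' ) = 130.880°.
Final bearing = (130.880° + 180°) mod 360° = 310.880°.

final bearing 310.880°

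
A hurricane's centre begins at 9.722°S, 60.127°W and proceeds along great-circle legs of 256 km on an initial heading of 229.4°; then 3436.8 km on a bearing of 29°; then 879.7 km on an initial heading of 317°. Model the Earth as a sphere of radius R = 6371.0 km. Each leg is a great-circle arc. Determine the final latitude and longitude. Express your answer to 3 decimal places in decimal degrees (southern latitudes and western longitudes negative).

latitude 21.593°, longitude -52.697°

Apply the spherical direct solution leg by leg, carrying full precision between legs.
Leg 1: from (-9.722°, -60.127°), δ = 256/6371 = 0.040182 rad, θ = 229.4° → φ = -11.215°, λ = -61.909°.
Leg 2: from (-11.215°, -61.909°), δ = 3436.8/6371 = 0.539444 rad, θ = 29° → φ = 15.890°, λ = -46.903°.
Leg 3: from (15.890°, -46.903°), δ = 879.7/6371 = 0.138079 rad, θ = 317° → φ = 21.593°, λ = -52.697°.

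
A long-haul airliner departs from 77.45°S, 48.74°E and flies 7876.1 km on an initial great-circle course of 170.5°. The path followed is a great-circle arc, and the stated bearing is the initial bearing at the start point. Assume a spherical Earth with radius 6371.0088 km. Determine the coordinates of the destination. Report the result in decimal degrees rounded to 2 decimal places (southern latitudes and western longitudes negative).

latitude -31.53°, longitude -141.80°

δ = 7876.1/6371.0088 = 1.236241 rad (70.8314°).
Start latitude φ₁ = -1.351758 rad; initial bearing θ = 2.975786 rad.
Applying the spherical law of cosines for sides, sin φ₂ = sin φ₁ cos δ + cos φ₁ sin δ cos θ = -0.522933, so φ₂ = -31.53°.
For the longitude increment, Δλ = atan2( sin θ sin δ cos φ₁, cos δ − sin φ₁ sin φ₂ ) = atan2(0.033875, -0.182089) = 169.46°.
λ₂ = 48.74° + 169.46° = 218.20°, normalized to (−180°, 180°] → -141.80°.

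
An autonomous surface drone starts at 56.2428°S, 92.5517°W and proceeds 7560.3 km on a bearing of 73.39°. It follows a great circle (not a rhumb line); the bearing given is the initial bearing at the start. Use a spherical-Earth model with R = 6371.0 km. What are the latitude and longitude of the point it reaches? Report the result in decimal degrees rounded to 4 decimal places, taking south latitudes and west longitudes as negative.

latitude -9.4563°, longitude -28.3041°

Central angle δ = d/R = 1.186674 rad.
With φ₁ = -56.2428° = -0.981622 rad and θ = 73.39° = 1.280897 rad:
Destination latitude: φ₂ = arcsin( sin φ₁ cos δ + cos φ₁ sin δ cos θ ) = arcsin(-0.164296) = -9.4563°.
Then Δλ = atan2(0.493684, 0.238150) = 1.121333 rad, from sin θ sin δ cos φ₁ over cos δ − sin φ₁ sin φ₂.
λ₂ = λ₁ + Δλ = -28.3041°.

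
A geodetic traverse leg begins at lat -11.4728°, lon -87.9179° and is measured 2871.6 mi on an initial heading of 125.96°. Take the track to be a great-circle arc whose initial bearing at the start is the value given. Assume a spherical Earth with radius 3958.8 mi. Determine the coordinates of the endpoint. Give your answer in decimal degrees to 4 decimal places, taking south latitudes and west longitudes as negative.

latitude -32.0470°, longitude -48.6071°

Angular distance δ = d/R = 2871.6 / 3958.8 = 0.725371 rad.
Converting: φ₁ = -0.200238 rad, θ = 2.198417 rad.
sin φ₂ = sin φ₁ cos δ + cos φ₁ sin δ cos θ = (-0.198903)(0.748253) + (0.980019)(0.663413)(-0.587220) = -0.530615
φ₂ = asin(-0.530615) = -0.559327 rad = -32.0470°.
Then Δλ = atan2(0.526255, 0.642712) = 0.686102 rad, from sin θ sin δ cos φ₁ over cos δ − sin φ₁ sin φ₂.
λ₂ = -87.9179° + 39.3108° = -48.6071°.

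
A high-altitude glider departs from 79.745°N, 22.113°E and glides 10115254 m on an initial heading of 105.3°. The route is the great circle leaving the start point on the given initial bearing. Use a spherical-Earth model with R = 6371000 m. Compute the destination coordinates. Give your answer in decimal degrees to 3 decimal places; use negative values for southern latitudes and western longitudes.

latitude -3.647°, longitude 97.213°

Central angle δ = d/R = 1.587703 rad.
Start latitude φ₁ = 1.391813 rad; initial bearing θ = 1.837832 rad.
sin φ₂ = sin φ₁ cos δ + cos φ₁ sin δ cos θ = (0.984025)(-0.016906) + (0.178029)(0.999857)(-0.263873) = -0.063606
φ₂ = asin(-0.063606) = -0.063649 rad = -3.647°.
Δλ = atan2( sin θ sin δ cos φ₁ , cos δ − sin φ₁ sin φ₂ ) = atan2(0.171695, 0.045684) = 1.310744 rad = 75.100°.
λ₂ = 22.113° + 75.100° = 97.213°.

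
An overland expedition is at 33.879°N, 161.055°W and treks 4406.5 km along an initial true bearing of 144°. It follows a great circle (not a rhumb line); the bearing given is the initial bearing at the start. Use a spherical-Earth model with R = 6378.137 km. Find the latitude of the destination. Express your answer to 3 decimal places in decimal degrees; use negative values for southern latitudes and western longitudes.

Central angle δ = d/R = 0.690876 rad.
With φ₁ = 33.879° = 0.591300 rad and θ = 144° = 2.513274 rad:
sin φ₂ = sin φ₁ cos δ + cos φ₁ sin δ cos θ = (0.557441)(0.770688) + (0.830217)(0.637212)(-0.809017) = 0.001623
φ₂ = asin(0.001623) = 0.001623 rad = 0.093°.
For the longitude increment, Δλ = atan2( sin θ sin δ cos φ₁, cos δ − sin φ₁ sin φ₂ ) = atan2(0.310953, 0.769783) = 21.996°.
Hence λ₂ = -161.055° + 21.996° = -139.059°.

latitude 0.093°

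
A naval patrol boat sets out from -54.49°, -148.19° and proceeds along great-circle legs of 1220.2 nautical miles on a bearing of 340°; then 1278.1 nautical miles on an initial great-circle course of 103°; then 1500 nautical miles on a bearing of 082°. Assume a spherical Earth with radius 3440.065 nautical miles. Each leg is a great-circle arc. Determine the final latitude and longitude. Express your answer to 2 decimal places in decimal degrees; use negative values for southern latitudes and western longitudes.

latitude -29.89°, longitude -101.40°

Apply the spherical direct solution leg by leg, carrying full precision between legs.
Leg 1: from (-54.49°, -148.19°), δ = 1220.2/3440.065 = 0.354703 rad, θ = 340° → φ = -35.01°, λ = -156.53°.
Leg 2: from (-35.01°, -156.53°), δ = 1278.1/3440.065 = 0.371534 rad, θ = 103° → φ = -36.98°, λ = -130.25°.
Leg 3: from (-36.98°, -130.25°), δ = 1500/3440.065 = 0.436038 rad, θ = 82° → φ = -29.89°, λ = -101.40°.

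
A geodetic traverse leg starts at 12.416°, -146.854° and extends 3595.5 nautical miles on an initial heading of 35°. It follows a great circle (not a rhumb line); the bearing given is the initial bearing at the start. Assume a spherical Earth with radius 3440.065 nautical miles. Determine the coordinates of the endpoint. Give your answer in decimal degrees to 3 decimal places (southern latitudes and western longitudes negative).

latitude 53.119°, longitude -91.091°

Angular distance δ = d/R = 3595.5 / 3440.065 = 1.045184 rad.
Converting: φ₁ = 0.216700 rad, θ = 0.610865 rad.
Applying the spherical law of cosines for sides, sin φ₂ = sin φ₁ cos δ + cos φ₁ sin δ cos θ = 0.799887, so φ₂ = 53.119°.
For the longitude increment, Δλ = atan2( sin θ sin δ cos φ₁, cos δ − sin φ₁ sin φ₂ ) = atan2(0.484549, 0.329761) = 55.763°.
λ₂ = λ₁ + Δλ = -91.091°.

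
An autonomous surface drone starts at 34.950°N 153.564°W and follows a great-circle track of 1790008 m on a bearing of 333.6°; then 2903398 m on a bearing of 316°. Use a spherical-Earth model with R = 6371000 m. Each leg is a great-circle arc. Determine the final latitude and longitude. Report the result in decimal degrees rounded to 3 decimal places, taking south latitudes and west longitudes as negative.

latitude 62.251°, longitude 154.576°

Apply the spherical direct solution leg by leg, carrying full precision between legs.
Leg 1: from (34.950°, -153.564°), δ = 1790008/6371000 = 0.280962 rad, θ = 333.6° → φ = 48.935°, λ = -164.381°.
Leg 2: from (48.935°, -164.381°), δ = 2903398/6371000 = 0.455721 rad, θ = 316° → φ = 62.251°, λ = 154.576°.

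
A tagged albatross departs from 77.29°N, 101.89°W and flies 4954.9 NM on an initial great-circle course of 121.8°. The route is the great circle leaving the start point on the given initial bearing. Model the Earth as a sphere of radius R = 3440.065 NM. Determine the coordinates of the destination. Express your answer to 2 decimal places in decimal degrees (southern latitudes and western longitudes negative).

latitude 0.68°, longitude -44.46°

Angular distance δ = d/R = 4954.9 / 3440.065 = 1.440351 rad.
Converting: φ₁ = 1.348965 rad, θ = 2.125811 rad.
sin φ₂ = sin φ₁ cos δ + cos φ₁ sin δ cos θ = (0.975496)(0.130076) + (0.220016)(0.991504)(-0.526956) = 0.011935
φ₂ = asin(0.011935) = 0.011935 rad = 0.68°.
Δλ = atan2( sin θ sin δ cos φ₁ , cos δ − sin φ₁ sin φ₂ ) = atan2(0.185402, 0.118434) = 1.002338 rad = 57.43°.
λ₂ = -101.89° + 57.43° = -44.46°.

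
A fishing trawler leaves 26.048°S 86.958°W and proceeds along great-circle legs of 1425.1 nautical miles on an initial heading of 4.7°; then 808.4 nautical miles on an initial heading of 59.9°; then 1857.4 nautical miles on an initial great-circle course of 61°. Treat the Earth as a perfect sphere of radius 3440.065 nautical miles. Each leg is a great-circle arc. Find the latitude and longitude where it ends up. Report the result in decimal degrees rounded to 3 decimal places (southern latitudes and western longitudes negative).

latitude 18.295°, longitude -45.145°

Apply the spherical direct solution leg by leg, carrying full precision between legs.
Leg 1: from (-26.048°, -86.958°), δ = 1425.1/3440.065 = 0.414265 rad, θ = 4.7° → φ = -2.382°, λ = -85.066°.
Leg 2: from (-2.382°, -85.066°), δ = 808.4/3440.065 = 0.234996 rad, θ = 59.9° → φ = 4.373°, λ = -73.411°.
Leg 3: from (4.373°, -73.411°), δ = 1857.4/3440.065 = 0.539932 rad, θ = 61° → φ = 18.295°, λ = -45.145°.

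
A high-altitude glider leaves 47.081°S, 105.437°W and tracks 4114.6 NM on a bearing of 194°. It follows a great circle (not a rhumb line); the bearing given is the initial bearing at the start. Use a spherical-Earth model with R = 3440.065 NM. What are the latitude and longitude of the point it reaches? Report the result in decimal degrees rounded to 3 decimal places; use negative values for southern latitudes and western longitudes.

Angular distance δ = d/R = 4114.6 / 3440.065 = 1.196082 rad.
Converting: φ₁ = -0.821718 rad, θ = 3.385939 rad.
sin φ₂ = sin φ₁ cos δ + cos φ₁ sin δ cos θ = (-0.732317)(0.366007) + (0.680964)(0.930612)(-0.970296) = -0.882922
φ₂ = asin(-0.882922) = -1.082050 rad = -61.997°.
For the longitude increment, Δλ = atan2( sin θ sin δ cos φ₁, cos δ − sin φ₁ sin φ₂ ) = atan2(-0.153309, -0.280572) = -151.347°.
λ₂ = -105.437° + -151.347° = -256.784°, normalized to (−180°, 180°] → 103.216°.

latitude -61.997°, longitude 103.216°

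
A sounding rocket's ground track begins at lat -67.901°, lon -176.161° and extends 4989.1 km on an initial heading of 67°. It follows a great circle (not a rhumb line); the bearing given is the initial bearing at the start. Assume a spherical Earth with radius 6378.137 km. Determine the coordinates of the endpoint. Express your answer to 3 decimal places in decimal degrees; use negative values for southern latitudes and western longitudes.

The arc subtends δ = 4989.1/6378.137 = 0.782219 rad at the centre.
Start latitude φ₁ = -1.185096 rad; initial bearing θ = 1.169371 rad.
sin φ₂ = sin φ₁ cos δ + cos φ₁ sin δ cos θ = (-0.926535)(0.709351) + (0.376208)(0.704855)(0.390731) = -0.553628
φ₂ = asin(-0.553628) = -0.586714 rad = -33.616°.
Then Δλ = atan2(0.244092, 0.196396) = 0.893260 rad, from sin θ sin δ cos φ₁ over cos δ − sin φ₁ sin φ₂.
λ₂ = λ₁ + Δλ = -124.981°.

latitude -33.616°, longitude -124.981°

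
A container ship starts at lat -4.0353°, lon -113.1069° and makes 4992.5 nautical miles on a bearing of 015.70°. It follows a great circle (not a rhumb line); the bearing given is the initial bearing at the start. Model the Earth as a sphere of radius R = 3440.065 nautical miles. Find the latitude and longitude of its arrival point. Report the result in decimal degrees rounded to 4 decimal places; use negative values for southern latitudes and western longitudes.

latitude 70.9202°, longitude -57.8303°

δ = 4992.5/3440.065 = 1.451281 rad (83.1523°).
Converting: φ₁ = -0.070429 rad, θ = 0.274017 rad.
Destination latitude: φ₂ = arcsin( sin φ₁ cos δ + cos φ₁ sin δ cos θ ) = arcsin(0.945064) = 70.9202°.
Then Δλ = atan2(0.268004, 0.185736) = 0.964759 rad, from sin θ sin δ cos φ₁ over cos δ − sin φ₁ sin φ₂.
Hence λ₂ = -113.1069° + 55.2766° = -57.8303°.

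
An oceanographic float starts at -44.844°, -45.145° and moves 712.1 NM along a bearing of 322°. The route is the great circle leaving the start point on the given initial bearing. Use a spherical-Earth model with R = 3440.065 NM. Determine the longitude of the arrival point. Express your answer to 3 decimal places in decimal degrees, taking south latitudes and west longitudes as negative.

Angular distance δ = d/R = 712.1 / 3440.065 = 0.207002 rad.
Start latitude φ₁ = -0.782675 rad; initial bearing θ = 5.619960 rad.
Applying the spherical law of cosines for sides, sin φ₂ = sin φ₁ cos δ + cos φ₁ sin δ cos θ = -0.575292, so φ₂ = -35.120°.
Δλ = atan2( sin θ sin δ cos φ₁ , cos δ − sin φ₁ sin φ₂ ) = atan2(-0.089717, 0.572968) = -0.155322 rad = -8.899°.
λ₂ = λ₁ + Δλ = -54.044°.

longitude -54.044°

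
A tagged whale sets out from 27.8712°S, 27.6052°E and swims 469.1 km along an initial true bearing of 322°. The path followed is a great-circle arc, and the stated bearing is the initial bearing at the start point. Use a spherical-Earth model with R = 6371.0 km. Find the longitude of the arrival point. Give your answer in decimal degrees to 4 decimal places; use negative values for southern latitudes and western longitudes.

Central angle δ = d/R = 0.073631 rad.
Start latitude φ₁ = -0.486444 rad; initial bearing θ = 5.619960 rad.
Destination latitude: φ₂ = arcsin( sin φ₁ cos δ + cos φ₁ sin δ cos θ ) = arcsin(-0.414974) = -24.5177°.
For the longitude increment, Δλ = atan2( sin θ sin δ cos φ₁, cos δ − sin φ₁ sin φ₂ ) = atan2(-0.040037, 0.803296) = -2.8533°.
λ₂ = λ₁ + Δλ = 24.7519°.

longitude 24.7519°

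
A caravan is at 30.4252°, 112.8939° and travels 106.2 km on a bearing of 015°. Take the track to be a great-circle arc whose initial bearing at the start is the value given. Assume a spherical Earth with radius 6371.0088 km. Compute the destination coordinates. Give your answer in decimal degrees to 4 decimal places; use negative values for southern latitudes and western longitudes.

δ = 106.2/6371.0088 = 0.016669 rad (0.9551°).
With φ₁ = 30.4252° = 0.531020 rad and θ = 15° = 0.261799 rad:
Destination latitude: φ₂ = arcsin( sin φ₁ cos δ + cos φ₁ sin δ cos θ ) = arcsin(0.520226) = 31.3474°.
Then Δλ = atan2(0.003720, 0.736412) = 0.005052 rad, from sin θ sin δ cos φ₁ over cos δ − sin φ₁ sin φ₂.
Hence λ₂ = 112.8939° + 0.2894° = 113.1833°.

latitude 31.3474°, longitude 113.1833°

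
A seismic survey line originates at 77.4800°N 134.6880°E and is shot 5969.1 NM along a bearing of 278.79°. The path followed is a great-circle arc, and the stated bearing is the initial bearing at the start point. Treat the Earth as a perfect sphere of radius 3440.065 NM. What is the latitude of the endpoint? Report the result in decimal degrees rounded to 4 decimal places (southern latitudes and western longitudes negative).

Central angle δ = d/R = 1.735171 rad.
Start latitude φ₁ = 1.352281 rad; initial bearing θ = 4.865803 rad.
sin φ₂ = sin φ₁ cos δ + cos φ₁ sin δ cos θ = (0.976220)(-0.163635) + (0.216780)(0.986521)(0.152813) = -0.127064
φ₂ = asin(-0.127064) = -0.127408 rad = -7.2999°.
For the longitude increment, Δλ = atan2( sin θ sin δ cos φ₁, cos δ − sin φ₁ sin φ₂ ) = atan2(-0.211347, -0.039593) = -100.6107°.
λ₂ = λ₁ + Δλ = 34.0773°.

latitude -7.2999°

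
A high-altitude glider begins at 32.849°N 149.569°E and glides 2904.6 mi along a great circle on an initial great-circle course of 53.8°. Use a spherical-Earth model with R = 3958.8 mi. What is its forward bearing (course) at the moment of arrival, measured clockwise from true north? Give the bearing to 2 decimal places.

Central angle δ = d/R = 0.733707 rad.
With φ₁ = 32.849° = 0.573323 rad and θ = 53.8° = 0.938987 rad:
Applying the spherical law of cosines for sides, sin φ₂ = sin φ₁ cos δ + cos φ₁ sin δ cos θ = 0.735108, so φ₂ = 47.316°.
For the longitude increment, Δλ = atan2( sin θ sin δ cos φ₁, cos δ − sin φ₁ sin φ₂ ) = atan2(0.453960, 0.343955) = 52.850°.
λ₂ = 149.569° + 52.850° = 202.419°, normalized to (−180°, 180°] → -157.581°.
The forward bearing on arrival equals the back-azimuth from the destination plus 180°.
Back-azimuth from P₂ (47.32°, -157.58°) to P₁ (32.85°, 149.57°), with Δλ' = λ₁ − λ₂ = 307.15°: atan2( sin Δλ' cos φ₁ , cos φ₂ sin φ₁ − sin φ₂ cos φ₁ cos Δλ' ) = 269.55°.
Final bearing = (269.55° + 180°) mod 360° = 89.55°.

final bearing 89.55°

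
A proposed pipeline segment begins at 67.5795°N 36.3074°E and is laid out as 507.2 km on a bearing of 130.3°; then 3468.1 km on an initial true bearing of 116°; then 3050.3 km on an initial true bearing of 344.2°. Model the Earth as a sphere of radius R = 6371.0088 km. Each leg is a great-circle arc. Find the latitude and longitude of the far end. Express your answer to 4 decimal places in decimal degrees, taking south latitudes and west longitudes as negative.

Apply the spherical direct solution leg by leg, carrying full precision between legs.
Leg 1: from (67.5795°, 36.3074°), δ = 507.2/6371.0088 = 0.079611 rad, θ = 130.3° → φ = 64.4041°, λ = 44.3779°.
Leg 2: from (64.4041°, 44.3779°), δ = 3468.1/6371.0088 = 0.544356 rad, θ = 116° → φ = 42.3325°, λ = 83.4011°.
Leg 3: from (42.3325°, 83.4011°), δ = 3050.3/6371.0088 = 0.478778 rad, θ = 344.2° → φ = 67.7305°, λ = 64.0714°.

latitude 67.7305°, longitude 64.0714°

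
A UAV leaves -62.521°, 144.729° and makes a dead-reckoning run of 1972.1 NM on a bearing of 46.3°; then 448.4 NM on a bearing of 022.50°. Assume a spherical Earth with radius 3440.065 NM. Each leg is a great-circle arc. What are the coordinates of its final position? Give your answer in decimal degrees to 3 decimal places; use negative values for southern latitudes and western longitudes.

Apply the spherical direct solution leg by leg, carrying full precision between legs.
Leg 1: from (-62.521°, 144.729°), δ = 1972.1/3440.065 = 0.573274 rad, θ = 46.3° → φ = -34.921°, λ = 173.299°.
Leg 2: from (-34.921°, 173.299°), δ = 448.4/3440.065 = 0.130346 rad, θ = 22.5° → φ = -27.977°, λ = 176.528°.

latitude -27.977°, longitude 176.528°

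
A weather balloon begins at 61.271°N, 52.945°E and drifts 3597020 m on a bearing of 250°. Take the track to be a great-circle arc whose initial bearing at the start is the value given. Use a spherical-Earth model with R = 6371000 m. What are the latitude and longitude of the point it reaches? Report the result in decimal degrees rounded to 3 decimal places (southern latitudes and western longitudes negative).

The arc subtends δ = 3597020/6371000 = 0.564593 rad at the centre.
Start latitude φ₁ = 1.069381 rad; initial bearing θ = 4.363323 rad.
Destination latitude: φ₂ = arcsin( sin φ₁ cos δ + cos φ₁ sin δ cos θ ) = arcsin(0.652849) = 40.757°.
Then Δλ = atan2(-0.241681, 0.272322) = -0.725857 rad, from sin θ sin δ cos φ₁ over cos δ − sin φ₁ sin φ₂.
λ₂ = λ₁ + Δλ = 11.356°.

latitude 40.757°, longitude 11.356°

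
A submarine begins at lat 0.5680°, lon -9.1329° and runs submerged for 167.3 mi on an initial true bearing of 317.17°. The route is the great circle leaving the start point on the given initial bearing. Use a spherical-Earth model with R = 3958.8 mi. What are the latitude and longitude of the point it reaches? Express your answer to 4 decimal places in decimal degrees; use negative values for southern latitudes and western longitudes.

δ = 167.3/3958.8 = 0.042260 rad (2.4213°).
Start latitude φ₁ = 0.009913 rad; initial bearing θ = 5.535661 rad.
Destination latitude: φ₂ = arcsin( sin φ₁ cos δ + cos φ₁ sin δ cos θ ) = arcsin(0.040886) = 2.3433°.
For the longitude increment, Δλ = atan2( sin θ sin δ cos φ₁, cos δ − sin φ₁ sin φ₂ ) = atan2(-0.028720, 0.998702) = -1.6472°.
Hence λ₂ = -9.1329° + -1.6472° = -10.7801°.

latitude 2.3433°, longitude -10.7801°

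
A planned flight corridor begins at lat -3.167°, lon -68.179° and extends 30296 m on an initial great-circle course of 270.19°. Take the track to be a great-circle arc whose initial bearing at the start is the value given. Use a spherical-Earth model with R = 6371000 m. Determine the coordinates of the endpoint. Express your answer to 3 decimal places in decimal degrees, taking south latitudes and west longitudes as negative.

latitude -3.166°, longitude -68.452°

δ = 30296/6371000 = 0.004755 rad (0.2725°).
Start latitude φ₁ = -0.055275 rad; initial bearing θ = 4.715705 rad.
sin φ₂ = sin φ₁ cos δ + cos φ₁ sin δ cos θ = (-0.055246)(0.999989) + (0.998473)(0.004755)(0.003316) = -0.055230
φ₂ = asin(-0.055230) = -0.055258 rad = -3.166°.
Δλ = atan2( sin θ sin δ cos φ₁ , cos δ − sin φ₁ sin φ₂ ) = atan2(-0.004748, 0.996937) = -0.004763 rad = -0.273°.
λ₂ = λ₁ + Δλ = -68.452°.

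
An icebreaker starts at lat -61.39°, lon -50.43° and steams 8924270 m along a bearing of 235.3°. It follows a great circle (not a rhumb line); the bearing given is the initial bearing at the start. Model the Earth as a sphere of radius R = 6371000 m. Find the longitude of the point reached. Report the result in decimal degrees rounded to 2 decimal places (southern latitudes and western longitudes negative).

δ = 8924270/6371000 = 1.400764 rad (80.2579°).
Converting: φ₁ = -1.071458 rad, θ = 4.106760 rad.
Applying the spherical law of cosines for sides, sin φ₂ = sin φ₁ cos δ + cos φ₁ sin δ cos θ = -0.417218, so φ₂ = -24.66°.
For the longitude increment, Δλ = atan2( sin θ sin δ cos φ₁, cos δ − sin φ₁ sin φ₂ ) = atan2(-0.388003, -0.197062) = -116.93°.
λ₂ = λ₁ + Δλ = -167.36°.

longitude -167.36°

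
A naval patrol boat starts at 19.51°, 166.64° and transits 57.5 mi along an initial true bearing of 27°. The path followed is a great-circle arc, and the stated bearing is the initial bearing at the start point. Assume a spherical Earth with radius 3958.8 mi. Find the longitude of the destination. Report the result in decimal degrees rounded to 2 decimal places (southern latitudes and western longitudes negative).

longitude 167.04°

The arc subtends δ = 57.5/3958.8 = 0.014525 rad at the centre.
Converting: φ₁ = 0.340514 rad, θ = 0.471239 rad.
Destination latitude: φ₂ = arcsin( sin φ₁ cos δ + cos φ₁ sin δ cos θ ) = arcsin(0.346134) = 20.25°.
For the longitude increment, Δλ = atan2( sin θ sin δ cos φ₁, cos δ − sin φ₁ sin φ₂ ) = atan2(0.006215, 0.884296) = 0.40°.
λ₂ = λ₁ + Δλ = 167.04°.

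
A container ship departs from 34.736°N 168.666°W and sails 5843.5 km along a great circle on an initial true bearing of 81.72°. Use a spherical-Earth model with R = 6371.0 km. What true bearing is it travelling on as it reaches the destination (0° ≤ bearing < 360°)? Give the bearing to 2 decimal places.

The arc subtends δ = 5843.5/6371 = 0.917203 rad at the centre.
Converting: φ₁ = 0.606258 rad, θ = 1.426283 rad.
Applying the spherical law of cosines for sides, sin φ₂ = sin φ₁ cos δ + cos φ₁ sin δ cos θ = 0.440416, so φ₂ = 26.130°.
For the longitude increment, Δλ = atan2( sin θ sin δ cos φ₁, cos δ − sin φ₁ sin φ₂ ) = atan2(0.645619, 0.357096) = 61.053°.
λ₂ = -168.666° + 61.053° = -107.613°.
The forward bearing on arrival equals the back-azimuth from the destination plus 180°.
Back-azimuth from P₂ (26.13°, -107.61°) to P₁ (34.74°, -168.67°), with Δλ' = λ₁ − λ₂ = -61.05°: atan2( sin Δλ' cos φ₁ , cos φ₂ sin φ₁ − sin φ₂ cos φ₁ cos Δλ' ) = 295.07°.
Final bearing = (295.07° + 180°) mod 360° = 115.07°.

final bearing 115.07°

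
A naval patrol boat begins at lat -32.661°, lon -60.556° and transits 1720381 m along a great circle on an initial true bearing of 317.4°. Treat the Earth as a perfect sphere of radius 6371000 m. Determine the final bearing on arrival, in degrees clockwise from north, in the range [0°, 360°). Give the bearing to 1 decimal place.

Angular distance δ = d/R = 1720381 / 6371000 = 0.270033 rad.
Start latitude φ₁ = -0.570042 rad; initial bearing θ = 5.539675 rad.
Applying the spherical law of cosines for sides, sin φ₂ = sin φ₁ cos δ + cos φ₁ sin δ cos θ = -0.354797, so φ₂ = -20.781°.
For the longitude increment, Δλ = atan2( sin θ sin δ cos φ₁, cos δ − sin φ₁ sin φ₂ ) = atan2(-0.152014, 0.772290) = -11.136°.
Hence λ₂ = -60.556° + -11.136° = -71.692°.
The forward bearing on arrival equals the back-azimuth from the destination plus 180°.
Back-azimuth from P₂ (-20.8°, -71.7°) to P₁ (-32.7°, -60.6°), with Δλ' = λ₁ − λ₂ = 11.1°: atan2( sin Δλ' cos φ₁ , cos φ₂ sin φ₁ − sin φ₂ cos φ₁ cos Δλ' ) = 142.4°.
Final bearing = (142.4° + 180°) mod 360° = 322.4°.

final bearing 322.4°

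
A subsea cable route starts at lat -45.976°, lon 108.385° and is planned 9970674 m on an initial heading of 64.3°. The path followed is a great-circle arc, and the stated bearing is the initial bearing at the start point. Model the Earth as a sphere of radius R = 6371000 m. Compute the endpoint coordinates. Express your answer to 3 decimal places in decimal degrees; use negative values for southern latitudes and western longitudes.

latitude 17.290°, longitude 179.069°

δ = 9970674/6371000 = 1.565009 rad (89.6684°).
With φ₁ = -45.976° = -0.802433 rad and θ = 64.3° = 1.122247 rad:
Applying the spherical law of cosines for sides, sin φ₂ = sin φ₁ cos δ + cos φ₁ sin δ cos θ = 0.297209, so φ₂ = 17.290°.
Then Δλ = atan2(0.626202, 0.219495) = 1.233660 rad, from sin θ sin δ cos φ₁ over cos δ − sin φ₁ sin φ₂.
Hence λ₂ = 108.385° + 70.684° = 179.069°.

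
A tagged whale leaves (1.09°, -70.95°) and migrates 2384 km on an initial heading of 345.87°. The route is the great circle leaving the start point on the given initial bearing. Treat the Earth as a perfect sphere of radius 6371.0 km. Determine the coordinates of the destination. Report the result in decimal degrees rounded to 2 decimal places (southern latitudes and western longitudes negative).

Angular distance δ = d/R = 2384 / 6371 = 0.374196 rad.
With φ₁ = 1.09° = 0.019024 rad and θ = 345.87° = 6.036570 rad:
Destination latitude: φ₂ = arcsin( sin φ₁ cos δ + cos φ₁ sin δ cos θ ) = arcsin(0.372107) = 21.85°.
For the longitude increment, Δλ = atan2( sin θ sin δ cos φ₁, cos δ − sin φ₁ sin φ₂ ) = atan2(-0.089217, 0.923723) = -5.52°.
λ₂ = -70.95° + -5.52° = -76.47°.

latitude 21.85°, longitude -76.47°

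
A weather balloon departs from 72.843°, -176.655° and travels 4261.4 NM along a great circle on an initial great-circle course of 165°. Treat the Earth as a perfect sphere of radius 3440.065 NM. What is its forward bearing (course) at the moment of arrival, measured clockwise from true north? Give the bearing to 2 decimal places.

final bearing 175.62°

Central angle δ = d/R = 1.238756 rad.
Converting: φ₁ = 1.271350 rad, θ = 2.879793 rad.
sin φ₂ = sin φ₁ cos δ + cos φ₁ sin δ cos θ = (0.955500)(0.325973) + (0.294991)(0.945379)(-0.965926) = 0.042091
φ₂ = asin(0.042091) = 0.042104 rad = 2.412°.
Then Δλ = atan2(0.072179, 0.285755) = 0.247416 rad, from sin θ sin δ cos φ₁ over cos δ − sin φ₁ sin φ₂.
λ₂ = λ₁ + Δλ = -162.479°.
The forward bearing on arrival equals the back-azimuth from the destination plus 180°.
Back-azimuth from P₂ (2.41°, -162.48°) to P₁ (72.84°, -176.66°), with Δλ' = λ₁ − λ₂ = -14.18°: atan2( sin Δλ' cos φ₁ , cos φ₂ sin φ₁ − sin φ₂ cos φ₁ cos Δλ' ) = 355.62°.
Final bearing = (355.62° + 180°) mod 360° = 175.62°.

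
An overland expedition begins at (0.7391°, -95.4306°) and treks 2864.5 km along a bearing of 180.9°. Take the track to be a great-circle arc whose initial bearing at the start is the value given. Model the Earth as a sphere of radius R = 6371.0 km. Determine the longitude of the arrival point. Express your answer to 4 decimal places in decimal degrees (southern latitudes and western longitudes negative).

longitude -95.8622°

δ = 2864.5/6371 = 0.449615 rad (25.7611°).
Converting: φ₁ = 0.012900 rad, θ = 3.157301 rad.
Applying the spherical law of cosines for sides, sin φ₂ = sin φ₁ cos δ + cos φ₁ sin δ cos θ = -0.422912, so φ₂ = -25.0186°.
Δλ = atan2( sin θ sin δ cos φ₁ , cos δ − sin φ₁ sin φ₂ ) = atan2(-0.006826, 0.906070) = -0.007534 rad = -0.4316°.
λ₂ = -95.4306° + -0.4316° = -95.8622°.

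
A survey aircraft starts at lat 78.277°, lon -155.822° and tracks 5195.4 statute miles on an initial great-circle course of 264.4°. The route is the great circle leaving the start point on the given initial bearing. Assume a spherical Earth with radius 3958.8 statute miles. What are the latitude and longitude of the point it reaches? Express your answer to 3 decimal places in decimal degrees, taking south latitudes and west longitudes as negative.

latitude 13.360°, longitude 122.707°

δ = 5195.4/3958.8 = 1.312367 rad (75.1931°).
Start latitude φ₁ = 1.366191 rad; initial bearing θ = 4.614651 rad.
sin φ₂ = sin φ₁ cos δ + cos φ₁ sin δ cos θ = (0.979141)(0.255562) + (0.203180)(0.966793)(-0.097583) = 0.231063
φ₂ = asin(0.231063) = 0.233170 rad = 13.360°.
Then Δλ = atan2(-0.195496, 0.029319) = -1.421934 rad, from sin θ sin δ cos φ₁ over cos δ − sin φ₁ sin φ₂.
λ₂ = -155.822° + -81.471° = -237.293°, normalized to (−180°, 180°] → 122.707°.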